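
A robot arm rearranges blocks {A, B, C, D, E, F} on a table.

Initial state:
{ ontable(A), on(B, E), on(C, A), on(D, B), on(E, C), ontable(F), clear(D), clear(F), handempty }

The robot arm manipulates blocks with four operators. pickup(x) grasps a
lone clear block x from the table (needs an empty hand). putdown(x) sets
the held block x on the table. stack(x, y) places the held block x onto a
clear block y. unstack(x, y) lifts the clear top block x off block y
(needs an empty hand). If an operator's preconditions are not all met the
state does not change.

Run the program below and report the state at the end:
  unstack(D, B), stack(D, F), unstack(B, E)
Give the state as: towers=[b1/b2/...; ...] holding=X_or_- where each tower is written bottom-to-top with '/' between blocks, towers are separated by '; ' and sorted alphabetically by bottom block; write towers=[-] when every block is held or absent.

towers=[A/C/E; F/D] holding=B

step 1 (unstack(D, B)): towers=[A/C/E/B; F] holding=D
step 2 (stack(D, F)): towers=[A/C/E/B; F/D] holding=-
step 3 (unstack(B, E)): towers=[A/C/E; F/D] holding=B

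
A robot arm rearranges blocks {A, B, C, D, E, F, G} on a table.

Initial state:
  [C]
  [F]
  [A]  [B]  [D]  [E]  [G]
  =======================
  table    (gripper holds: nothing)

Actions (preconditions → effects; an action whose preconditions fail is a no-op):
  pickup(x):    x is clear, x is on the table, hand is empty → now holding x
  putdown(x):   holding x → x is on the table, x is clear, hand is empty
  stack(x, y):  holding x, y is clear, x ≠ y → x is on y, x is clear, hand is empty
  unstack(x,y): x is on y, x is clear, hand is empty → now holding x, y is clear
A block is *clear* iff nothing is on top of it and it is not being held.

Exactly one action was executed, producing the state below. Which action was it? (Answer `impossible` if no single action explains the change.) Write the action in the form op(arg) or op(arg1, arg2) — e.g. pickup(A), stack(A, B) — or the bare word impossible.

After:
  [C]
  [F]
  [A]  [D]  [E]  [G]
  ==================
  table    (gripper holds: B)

target: towers=[A/F/C; D; E; G] holding=B
         pickup(B) → towers=[A/F/C; D; E; G] holding=B  ← match
         pickup(G) → towers=[A/F/C; B; D; E] holding=G
         pickup(D) → towers=[A/F/C; B; E; G] holding=D
         pickup(E) → towers=[A/F/C; B; D; G] holding=E
     unstack(C, F) → towers=[A/F; B; D; E; G] holding=C

pickup(B)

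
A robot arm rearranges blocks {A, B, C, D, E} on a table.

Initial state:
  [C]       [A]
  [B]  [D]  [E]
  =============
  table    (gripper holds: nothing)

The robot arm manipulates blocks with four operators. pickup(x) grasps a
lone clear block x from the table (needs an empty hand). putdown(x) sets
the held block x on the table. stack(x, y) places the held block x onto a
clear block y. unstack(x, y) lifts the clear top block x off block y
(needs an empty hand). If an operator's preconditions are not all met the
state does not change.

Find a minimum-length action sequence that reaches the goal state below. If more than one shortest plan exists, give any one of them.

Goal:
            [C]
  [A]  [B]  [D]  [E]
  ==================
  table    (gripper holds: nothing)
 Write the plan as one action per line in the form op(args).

step 1 (unstack(A, E)): towers=[B/C; D; E] holding=A
step 2 (putdown(A)): towers=[A; B/C; D; E] holding=-
step 3 (unstack(C, B)): towers=[A; B; D; E] holding=C
step 4 (stack(C, D)): towers=[A; B; D/C; E] holding=-
goal check: towers=[A; B; D/C; E] holding=- — reached (length 4, optimal by BFS)

unstack(A, E)
putdown(A)
unstack(C, B)
stack(C, D)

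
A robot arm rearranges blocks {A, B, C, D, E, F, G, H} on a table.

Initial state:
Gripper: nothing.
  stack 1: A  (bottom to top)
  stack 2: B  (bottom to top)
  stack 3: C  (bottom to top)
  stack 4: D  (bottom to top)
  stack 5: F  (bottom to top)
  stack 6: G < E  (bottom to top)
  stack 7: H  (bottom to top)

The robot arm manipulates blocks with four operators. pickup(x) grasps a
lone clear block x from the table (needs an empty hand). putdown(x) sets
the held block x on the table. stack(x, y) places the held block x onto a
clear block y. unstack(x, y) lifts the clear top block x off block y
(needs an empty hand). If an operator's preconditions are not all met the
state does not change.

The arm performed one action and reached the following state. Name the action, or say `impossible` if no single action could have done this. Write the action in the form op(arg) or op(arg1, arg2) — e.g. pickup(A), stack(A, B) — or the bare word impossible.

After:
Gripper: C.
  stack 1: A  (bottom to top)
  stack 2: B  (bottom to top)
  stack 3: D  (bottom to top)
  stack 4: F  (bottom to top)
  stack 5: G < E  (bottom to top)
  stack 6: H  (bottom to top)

target: towers=[A; B; D; F; G/E; H] holding=C
         pickup(A) → towers=[B; C; D; F; G/E; H] holding=A
     unstack(E, G) → towers=[A; B; C; D; F; G; H] holding=E
         pickup(H) → towers=[A; B; C; D; F; G/E] holding=H
         pickup(B) → towers=[A; C; D; F; G/E; H] holding=B
         pickup(F) → towers=[A; B; C; D; G/E; H] holding=F
         pickup(D) → towers=[A; B; C; F; G/E; H] holding=D
         pickup(C) → towers=[A; B; D; F; G/E; H] holding=C  ← match

pickup(C)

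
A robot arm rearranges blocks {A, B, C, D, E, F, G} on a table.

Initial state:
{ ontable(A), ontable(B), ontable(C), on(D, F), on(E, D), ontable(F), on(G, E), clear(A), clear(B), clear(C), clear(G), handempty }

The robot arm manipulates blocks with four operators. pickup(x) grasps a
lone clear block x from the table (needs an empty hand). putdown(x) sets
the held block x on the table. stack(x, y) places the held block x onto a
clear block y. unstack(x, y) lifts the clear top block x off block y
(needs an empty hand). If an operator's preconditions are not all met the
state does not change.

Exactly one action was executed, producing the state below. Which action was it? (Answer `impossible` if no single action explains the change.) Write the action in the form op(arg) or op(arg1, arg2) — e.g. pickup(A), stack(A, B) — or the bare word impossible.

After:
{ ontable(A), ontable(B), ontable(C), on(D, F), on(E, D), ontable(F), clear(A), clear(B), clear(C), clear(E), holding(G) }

target: towers=[A; B; C; F/D/E] holding=G
         pickup(B) → towers=[A; C; F/D/E/G] holding=B
     unstack(G, E) → towers=[A; B; C; F/D/E] holding=G  ← match
         pickup(A) → towers=[B; C; F/D/E/G] holding=A
         pickup(C) → towers=[A; B; F/D/E/G] holding=C

unstack(G, E)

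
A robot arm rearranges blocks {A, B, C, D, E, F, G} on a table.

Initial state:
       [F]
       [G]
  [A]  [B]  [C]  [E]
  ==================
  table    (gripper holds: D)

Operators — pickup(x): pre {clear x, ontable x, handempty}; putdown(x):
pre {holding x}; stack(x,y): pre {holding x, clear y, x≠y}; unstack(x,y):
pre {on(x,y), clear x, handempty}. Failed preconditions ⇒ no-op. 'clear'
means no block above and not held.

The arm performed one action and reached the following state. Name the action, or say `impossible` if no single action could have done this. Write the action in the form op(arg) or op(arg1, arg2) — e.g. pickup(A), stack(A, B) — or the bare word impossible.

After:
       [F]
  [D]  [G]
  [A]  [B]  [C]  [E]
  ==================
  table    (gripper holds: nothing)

stack(D, A)

target: towers=[A/D; B/G/F; C; E] holding=-
        putdown(D) → towers=[A; B/G/F; C; D; E] holding=-
       stack(D, F) → towers=[A; B/G/F/D; C; E] holding=-
       stack(D, A) → towers=[A/D; B/G/F; C; E] holding=-  ← match
       stack(D, E) → towers=[A; B/G/F; C; E/D] holding=-
       stack(D, C) → towers=[A; B/G/F; C/D; E] holding=-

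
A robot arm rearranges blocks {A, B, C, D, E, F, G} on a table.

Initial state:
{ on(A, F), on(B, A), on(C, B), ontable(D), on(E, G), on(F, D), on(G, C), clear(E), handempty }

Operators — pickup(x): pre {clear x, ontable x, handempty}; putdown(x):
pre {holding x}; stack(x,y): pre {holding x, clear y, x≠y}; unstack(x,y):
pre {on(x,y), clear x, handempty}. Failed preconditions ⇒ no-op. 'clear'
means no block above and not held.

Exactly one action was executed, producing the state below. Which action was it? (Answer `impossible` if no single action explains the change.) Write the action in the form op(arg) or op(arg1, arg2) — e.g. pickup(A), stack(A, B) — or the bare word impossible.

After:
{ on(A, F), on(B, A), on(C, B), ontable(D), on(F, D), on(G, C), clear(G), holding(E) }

unstack(E, G)

target: towers=[D/F/A/B/C/G] holding=E
     unstack(E, G) → towers=[D/F/A/B/C/G] holding=E  ← match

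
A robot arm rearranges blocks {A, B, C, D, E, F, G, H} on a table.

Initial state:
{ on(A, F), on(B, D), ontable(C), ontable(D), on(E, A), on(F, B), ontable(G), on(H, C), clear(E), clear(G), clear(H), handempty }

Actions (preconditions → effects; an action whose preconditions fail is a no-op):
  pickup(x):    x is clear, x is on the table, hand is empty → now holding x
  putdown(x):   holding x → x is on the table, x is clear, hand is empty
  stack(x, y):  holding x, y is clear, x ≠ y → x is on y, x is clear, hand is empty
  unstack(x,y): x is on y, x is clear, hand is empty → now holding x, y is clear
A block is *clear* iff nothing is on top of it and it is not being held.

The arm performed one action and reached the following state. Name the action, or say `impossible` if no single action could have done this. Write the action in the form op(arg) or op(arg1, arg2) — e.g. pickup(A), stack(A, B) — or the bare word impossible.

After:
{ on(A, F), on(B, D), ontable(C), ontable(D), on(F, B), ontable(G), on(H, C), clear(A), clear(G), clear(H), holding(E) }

unstack(E, A)

target: towers=[C/H; D/B/F/A; G] holding=E
         pickup(G) → towers=[C/H; D/B/F/A/E] holding=G
     unstack(E, A) → towers=[C/H; D/B/F/A; G] holding=E  ← match
     unstack(H, C) → towers=[C; D/B/F/A/E; G] holding=H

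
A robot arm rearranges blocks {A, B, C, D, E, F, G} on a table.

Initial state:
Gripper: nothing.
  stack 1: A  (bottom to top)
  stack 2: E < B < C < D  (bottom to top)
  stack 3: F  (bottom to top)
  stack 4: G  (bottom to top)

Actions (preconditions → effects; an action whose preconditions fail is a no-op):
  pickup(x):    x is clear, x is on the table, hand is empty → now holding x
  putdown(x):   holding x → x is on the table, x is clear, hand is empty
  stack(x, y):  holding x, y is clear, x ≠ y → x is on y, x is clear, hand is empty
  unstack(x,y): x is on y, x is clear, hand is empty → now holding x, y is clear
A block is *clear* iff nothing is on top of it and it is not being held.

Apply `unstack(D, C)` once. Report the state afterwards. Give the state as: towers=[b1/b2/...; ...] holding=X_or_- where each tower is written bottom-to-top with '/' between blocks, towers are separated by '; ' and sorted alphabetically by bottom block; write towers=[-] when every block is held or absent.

towers=[A; E/B/C; F; G] holding=D

before: towers=[A; E/B/C/D; F; G] holding=-
pre[unstack(D, C)]: on(D,C) ✓, clear(D) ✓, handempty ✓
all met → apply unstack(D, C)
after:  towers=[A; E/B/C; F; G] holding=D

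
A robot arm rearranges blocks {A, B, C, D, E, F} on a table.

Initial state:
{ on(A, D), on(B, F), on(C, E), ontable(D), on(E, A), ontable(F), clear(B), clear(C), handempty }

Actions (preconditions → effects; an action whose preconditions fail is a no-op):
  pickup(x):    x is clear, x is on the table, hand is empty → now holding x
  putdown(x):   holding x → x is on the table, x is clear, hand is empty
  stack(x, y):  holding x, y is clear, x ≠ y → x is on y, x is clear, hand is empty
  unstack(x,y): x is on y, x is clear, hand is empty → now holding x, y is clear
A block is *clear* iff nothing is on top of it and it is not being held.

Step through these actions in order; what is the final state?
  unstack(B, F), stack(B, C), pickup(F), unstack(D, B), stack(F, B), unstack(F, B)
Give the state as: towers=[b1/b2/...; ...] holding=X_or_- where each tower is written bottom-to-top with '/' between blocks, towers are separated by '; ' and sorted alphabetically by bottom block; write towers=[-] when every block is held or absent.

towers=[D/A/E/C/B] holding=F

step 1 (unstack(B, F)): towers=[D/A/E/C; F] holding=B
step 2 (stack(B, C)): towers=[D/A/E/C/B; F] holding=-
step 3 (pickup(F)): towers=[D/A/E/C/B] holding=F
step 4 (unstack(D, B)) [no-op]: towers=[D/A/E/C/B] holding=F
step 5 (stack(F, B)): towers=[D/A/E/C/B/F] holding=-
step 6 (unstack(F, B)): towers=[D/A/E/C/B] holding=F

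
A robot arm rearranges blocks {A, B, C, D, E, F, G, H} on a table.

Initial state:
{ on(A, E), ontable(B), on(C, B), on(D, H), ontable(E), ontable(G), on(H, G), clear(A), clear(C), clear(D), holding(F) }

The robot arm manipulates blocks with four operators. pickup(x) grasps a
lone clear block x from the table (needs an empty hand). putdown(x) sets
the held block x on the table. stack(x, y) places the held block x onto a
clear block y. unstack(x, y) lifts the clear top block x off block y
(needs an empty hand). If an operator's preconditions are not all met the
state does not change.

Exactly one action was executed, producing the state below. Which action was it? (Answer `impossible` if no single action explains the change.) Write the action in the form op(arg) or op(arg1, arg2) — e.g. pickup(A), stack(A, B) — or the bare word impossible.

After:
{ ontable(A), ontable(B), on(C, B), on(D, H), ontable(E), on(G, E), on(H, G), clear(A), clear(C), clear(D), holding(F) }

target: towers=[A; B/C; E/G/H/D] holding=F
        putdown(F) → towers=[B/C; E/A; F; G/H/D] holding=-
       stack(F, A) → towers=[B/C; E/A/F; G/H/D] holding=-
       stack(F, D) → towers=[B/C; E/A; G/H/D/F] holding=-
       stack(F, C) → towers=[B/C/F; E/A; G/H/D] holding=-
none of the 4 applicable actions match → impossible

impossible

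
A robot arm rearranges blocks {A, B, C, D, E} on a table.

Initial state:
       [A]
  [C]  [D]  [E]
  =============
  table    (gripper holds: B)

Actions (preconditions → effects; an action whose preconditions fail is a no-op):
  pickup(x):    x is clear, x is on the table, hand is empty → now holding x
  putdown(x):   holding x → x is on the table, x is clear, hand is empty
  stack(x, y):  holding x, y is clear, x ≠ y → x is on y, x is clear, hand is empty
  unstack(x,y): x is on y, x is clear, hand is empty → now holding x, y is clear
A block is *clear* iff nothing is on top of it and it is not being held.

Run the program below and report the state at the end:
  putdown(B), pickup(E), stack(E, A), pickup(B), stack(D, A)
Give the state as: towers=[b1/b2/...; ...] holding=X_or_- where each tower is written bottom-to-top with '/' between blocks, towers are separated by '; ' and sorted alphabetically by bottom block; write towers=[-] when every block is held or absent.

towers=[C; D/A/E] holding=B

step 1 (putdown(B)): towers=[B; C; D/A; E] holding=-
step 2 (pickup(E)): towers=[B; C; D/A] holding=E
step 3 (stack(E, A)): towers=[B; C; D/A/E] holding=-
step 4 (pickup(B)): towers=[C; D/A/E] holding=B
step 5 (stack(D, A)) [no-op]: towers=[C; D/A/E] holding=B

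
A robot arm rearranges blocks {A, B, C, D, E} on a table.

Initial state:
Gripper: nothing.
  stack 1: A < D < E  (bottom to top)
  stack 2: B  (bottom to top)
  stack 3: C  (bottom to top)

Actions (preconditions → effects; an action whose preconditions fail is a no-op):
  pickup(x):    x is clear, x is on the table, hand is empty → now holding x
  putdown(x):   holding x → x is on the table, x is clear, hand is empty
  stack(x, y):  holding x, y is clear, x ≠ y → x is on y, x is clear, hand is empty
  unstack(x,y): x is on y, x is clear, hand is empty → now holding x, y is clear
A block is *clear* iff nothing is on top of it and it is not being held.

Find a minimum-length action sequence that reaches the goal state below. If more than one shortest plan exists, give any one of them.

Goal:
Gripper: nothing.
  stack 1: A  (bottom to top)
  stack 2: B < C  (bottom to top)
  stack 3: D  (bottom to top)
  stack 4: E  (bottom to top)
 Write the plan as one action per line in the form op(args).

unstack(E, D)
putdown(E)
unstack(D, A)
putdown(D)
pickup(C)
stack(C, B)

step 1 (unstack(E, D)): towers=[A/D; B; C] holding=E
step 2 (putdown(E)): towers=[A/D; B; C; E] holding=-
step 3 (unstack(D, A)): towers=[A; B; C; E] holding=D
step 4 (putdown(D)): towers=[A; B; C; D; E] holding=-
step 5 (pickup(C)): towers=[A; B; D; E] holding=C
step 6 (stack(C, B)): towers=[A; B/C; D; E] holding=-
goal check: towers=[A; B/C; D; E] holding=- — reached (length 6, optimal by BFS)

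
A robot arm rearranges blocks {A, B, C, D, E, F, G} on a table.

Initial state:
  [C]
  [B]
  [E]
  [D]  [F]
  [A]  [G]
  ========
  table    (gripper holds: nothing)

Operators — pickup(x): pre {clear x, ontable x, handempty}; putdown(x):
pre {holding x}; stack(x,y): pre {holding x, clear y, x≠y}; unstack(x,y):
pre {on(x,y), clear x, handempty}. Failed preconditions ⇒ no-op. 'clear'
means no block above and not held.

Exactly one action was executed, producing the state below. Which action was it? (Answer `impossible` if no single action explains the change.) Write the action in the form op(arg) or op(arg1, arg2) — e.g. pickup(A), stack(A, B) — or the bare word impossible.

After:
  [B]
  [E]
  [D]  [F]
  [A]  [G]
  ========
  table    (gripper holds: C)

unstack(C, B)

target: towers=[A/D/E/B; G/F] holding=C
     unstack(F, G) → towers=[A/D/E/B/C; G] holding=F
     unstack(C, B) → towers=[A/D/E/B; G/F] holding=C  ← match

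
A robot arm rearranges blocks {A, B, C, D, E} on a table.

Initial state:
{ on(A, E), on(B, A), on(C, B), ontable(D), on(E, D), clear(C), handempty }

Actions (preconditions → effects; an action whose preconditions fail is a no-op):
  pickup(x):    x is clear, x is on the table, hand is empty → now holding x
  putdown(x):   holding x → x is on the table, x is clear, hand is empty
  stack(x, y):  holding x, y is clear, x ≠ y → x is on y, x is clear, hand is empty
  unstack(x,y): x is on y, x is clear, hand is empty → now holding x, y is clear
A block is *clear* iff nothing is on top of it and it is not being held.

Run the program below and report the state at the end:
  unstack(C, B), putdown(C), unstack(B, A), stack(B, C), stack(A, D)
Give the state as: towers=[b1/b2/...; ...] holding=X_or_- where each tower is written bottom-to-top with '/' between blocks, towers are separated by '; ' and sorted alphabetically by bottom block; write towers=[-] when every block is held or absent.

towers=[C/B; D/E/A] holding=-

step 1 (unstack(C, B)): towers=[D/E/A/B] holding=C
step 2 (putdown(C)): towers=[C; D/E/A/B] holding=-
step 3 (unstack(B, A)): towers=[C; D/E/A] holding=B
step 4 (stack(B, C)): towers=[C/B; D/E/A] holding=-
step 5 (stack(A, D)) [no-op]: towers=[C/B; D/E/A] holding=-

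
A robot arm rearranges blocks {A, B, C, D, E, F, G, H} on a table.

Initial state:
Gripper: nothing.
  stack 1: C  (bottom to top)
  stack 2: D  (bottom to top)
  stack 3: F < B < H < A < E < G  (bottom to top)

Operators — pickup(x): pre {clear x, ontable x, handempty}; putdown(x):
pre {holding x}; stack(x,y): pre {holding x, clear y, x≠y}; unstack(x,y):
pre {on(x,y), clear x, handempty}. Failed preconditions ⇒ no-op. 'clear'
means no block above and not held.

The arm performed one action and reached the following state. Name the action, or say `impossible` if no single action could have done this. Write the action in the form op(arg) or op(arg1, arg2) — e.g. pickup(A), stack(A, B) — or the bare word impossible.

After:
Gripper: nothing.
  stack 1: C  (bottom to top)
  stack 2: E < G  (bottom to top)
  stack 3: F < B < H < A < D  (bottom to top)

impossible

target: towers=[C; E/G; F/B/H/A/D] holding=-
     unstack(G, E) → towers=[C; D; F/B/H/A/E] holding=G
         pickup(D) → towers=[C; F/B/H/A/E/G] holding=D
         pickup(C) → towers=[D; F/B/H/A/E/G] holding=C
none of the 3 applicable actions match → impossible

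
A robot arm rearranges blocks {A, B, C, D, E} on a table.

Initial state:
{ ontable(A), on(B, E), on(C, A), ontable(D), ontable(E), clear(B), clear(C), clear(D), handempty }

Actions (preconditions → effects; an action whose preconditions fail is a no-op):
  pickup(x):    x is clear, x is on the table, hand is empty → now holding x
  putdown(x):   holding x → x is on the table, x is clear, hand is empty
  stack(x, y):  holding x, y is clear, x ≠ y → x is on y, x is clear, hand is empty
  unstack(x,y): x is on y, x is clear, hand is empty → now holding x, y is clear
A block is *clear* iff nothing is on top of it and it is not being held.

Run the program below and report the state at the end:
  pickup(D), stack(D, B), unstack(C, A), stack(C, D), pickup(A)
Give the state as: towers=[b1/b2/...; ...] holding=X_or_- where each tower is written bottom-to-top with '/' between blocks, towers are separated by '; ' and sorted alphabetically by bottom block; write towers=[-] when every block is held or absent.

towers=[E/B/D/C] holding=A

step 1 (pickup(D)): towers=[A/C; E/B] holding=D
step 2 (stack(D, B)): towers=[A/C; E/B/D] holding=-
step 3 (unstack(C, A)): towers=[A; E/B/D] holding=C
step 4 (stack(C, D)): towers=[A; E/B/D/C] holding=-
step 5 (pickup(A)): towers=[E/B/D/C] holding=A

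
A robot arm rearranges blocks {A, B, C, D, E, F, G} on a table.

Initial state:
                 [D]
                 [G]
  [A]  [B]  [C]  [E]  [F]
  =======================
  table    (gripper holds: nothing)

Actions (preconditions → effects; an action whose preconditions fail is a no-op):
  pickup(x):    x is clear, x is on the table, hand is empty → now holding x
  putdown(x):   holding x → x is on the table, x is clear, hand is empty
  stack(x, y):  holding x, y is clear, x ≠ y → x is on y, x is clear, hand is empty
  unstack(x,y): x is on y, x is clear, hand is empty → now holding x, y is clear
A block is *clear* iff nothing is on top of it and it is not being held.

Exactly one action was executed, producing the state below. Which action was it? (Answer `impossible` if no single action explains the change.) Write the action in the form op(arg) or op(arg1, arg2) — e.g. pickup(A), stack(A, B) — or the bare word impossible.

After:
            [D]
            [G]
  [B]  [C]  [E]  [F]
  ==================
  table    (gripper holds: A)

target: towers=[B; C; E/G/D; F] holding=A
         pickup(B) → towers=[A; C; E/G/D; F] holding=B
         pickup(F) → towers=[A; B; C; E/G/D] holding=F
     unstack(D, G) → towers=[A; B; C; E/G; F] holding=D
         pickup(A) → towers=[B; C; E/G/D; F] holding=A  ← match
         pickup(C) → towers=[A; B; E/G/D; F] holding=C

pickup(A)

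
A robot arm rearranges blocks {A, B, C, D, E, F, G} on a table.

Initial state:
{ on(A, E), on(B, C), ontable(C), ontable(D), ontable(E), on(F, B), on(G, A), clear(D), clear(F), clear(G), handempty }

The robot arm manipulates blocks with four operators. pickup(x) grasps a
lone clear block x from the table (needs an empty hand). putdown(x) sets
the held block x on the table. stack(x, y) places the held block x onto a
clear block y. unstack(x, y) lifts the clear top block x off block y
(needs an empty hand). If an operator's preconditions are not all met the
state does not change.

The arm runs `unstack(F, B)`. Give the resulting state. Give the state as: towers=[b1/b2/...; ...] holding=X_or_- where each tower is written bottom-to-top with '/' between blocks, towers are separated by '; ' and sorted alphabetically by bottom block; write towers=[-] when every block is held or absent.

towers=[C/B; D; E/A/G] holding=F

before: towers=[C/B/F; D; E/A/G] holding=-
pre[unstack(F, B)]: on(F,B) ok, clear(F) ok, handempty ok
all met → apply unstack(F, B)
after:  towers=[C/B; D; E/A/G] holding=F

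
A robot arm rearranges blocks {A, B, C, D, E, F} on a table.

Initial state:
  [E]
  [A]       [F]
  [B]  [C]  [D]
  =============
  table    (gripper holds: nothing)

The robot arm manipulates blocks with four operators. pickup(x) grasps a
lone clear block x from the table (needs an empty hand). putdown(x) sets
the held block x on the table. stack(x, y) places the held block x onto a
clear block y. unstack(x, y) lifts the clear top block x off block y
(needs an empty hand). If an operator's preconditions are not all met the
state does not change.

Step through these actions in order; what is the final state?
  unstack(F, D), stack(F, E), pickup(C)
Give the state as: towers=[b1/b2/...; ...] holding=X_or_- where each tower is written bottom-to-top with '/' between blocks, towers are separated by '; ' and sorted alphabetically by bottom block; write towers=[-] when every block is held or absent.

towers=[B/A/E/F; D] holding=C

step 1 (unstack(F, D)): towers=[B/A/E; C; D] holding=F
step 2 (stack(F, E)): towers=[B/A/E/F; C; D] holding=-
step 3 (pickup(C)): towers=[B/A/E/F; D] holding=C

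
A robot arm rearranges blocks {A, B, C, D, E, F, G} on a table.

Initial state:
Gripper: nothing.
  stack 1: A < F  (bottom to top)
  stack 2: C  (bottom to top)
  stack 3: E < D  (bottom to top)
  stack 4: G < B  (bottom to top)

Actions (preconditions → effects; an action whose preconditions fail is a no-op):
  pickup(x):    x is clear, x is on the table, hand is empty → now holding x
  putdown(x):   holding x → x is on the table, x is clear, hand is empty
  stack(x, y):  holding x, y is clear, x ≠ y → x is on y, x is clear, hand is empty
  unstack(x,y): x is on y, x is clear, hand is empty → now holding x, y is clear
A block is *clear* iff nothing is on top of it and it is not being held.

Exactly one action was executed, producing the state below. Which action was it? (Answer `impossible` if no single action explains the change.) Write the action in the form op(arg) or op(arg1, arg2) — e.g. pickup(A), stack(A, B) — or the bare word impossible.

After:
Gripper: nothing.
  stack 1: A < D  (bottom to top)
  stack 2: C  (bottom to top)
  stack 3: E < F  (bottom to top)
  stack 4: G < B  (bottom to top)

impossible

target: towers=[A/D; C; E/F; G/B] holding=-
     unstack(B, G) → towers=[A/F; C; E/D; G] holding=B
     unstack(F, A) → towers=[A; C; E/D; G/B] holding=F
     unstack(D, E) → towers=[A/F; C; E; G/B] holding=D
         pickup(C) → towers=[A/F; E/D; G/B] holding=C
none of the 4 applicable actions match → impossible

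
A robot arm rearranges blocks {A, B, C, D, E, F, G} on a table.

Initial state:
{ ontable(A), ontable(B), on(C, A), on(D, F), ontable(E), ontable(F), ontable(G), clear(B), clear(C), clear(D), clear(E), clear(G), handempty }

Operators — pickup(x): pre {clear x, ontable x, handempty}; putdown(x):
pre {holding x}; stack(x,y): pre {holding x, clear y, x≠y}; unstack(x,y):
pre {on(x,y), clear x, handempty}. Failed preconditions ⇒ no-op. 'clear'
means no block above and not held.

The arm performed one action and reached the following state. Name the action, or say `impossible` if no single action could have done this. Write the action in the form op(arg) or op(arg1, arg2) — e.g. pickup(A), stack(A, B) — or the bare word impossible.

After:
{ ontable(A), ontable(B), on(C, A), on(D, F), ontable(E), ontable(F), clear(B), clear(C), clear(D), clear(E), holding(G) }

pickup(G)

target: towers=[A/C; B; E; F/D] holding=G
         pickup(B) → towers=[A/C; E; F/D; G] holding=B
         pickup(G) → towers=[A/C; B; E; F/D] holding=G  ← match
     unstack(D, F) → towers=[A/C; B; E; F; G] holding=D
         pickup(E) → towers=[A/C; B; F/D; G] holding=E
     unstack(C, A) → towers=[A; B; E; F/D; G] holding=C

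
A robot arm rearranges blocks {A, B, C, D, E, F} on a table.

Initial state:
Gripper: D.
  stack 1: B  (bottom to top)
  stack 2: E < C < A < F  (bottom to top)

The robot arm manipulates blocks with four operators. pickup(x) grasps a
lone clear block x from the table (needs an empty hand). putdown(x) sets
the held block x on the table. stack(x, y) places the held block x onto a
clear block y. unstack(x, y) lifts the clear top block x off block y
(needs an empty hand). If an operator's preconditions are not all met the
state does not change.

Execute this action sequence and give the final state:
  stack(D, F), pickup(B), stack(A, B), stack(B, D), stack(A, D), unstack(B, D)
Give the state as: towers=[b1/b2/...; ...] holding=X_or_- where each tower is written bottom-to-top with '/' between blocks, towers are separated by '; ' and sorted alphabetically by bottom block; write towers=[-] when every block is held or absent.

towers=[E/C/A/F/D] holding=B

step 1 (stack(D, F)): towers=[B; E/C/A/F/D] holding=-
step 2 (pickup(B)): towers=[E/C/A/F/D] holding=B
step 3 (stack(A, B)) [no-op]: towers=[E/C/A/F/D] holding=B
step 4 (stack(B, D)): towers=[E/C/A/F/D/B] holding=-
step 5 (stack(A, D)) [no-op]: towers=[E/C/A/F/D/B] holding=-
step 6 (unstack(B, D)): towers=[E/C/A/F/D] holding=B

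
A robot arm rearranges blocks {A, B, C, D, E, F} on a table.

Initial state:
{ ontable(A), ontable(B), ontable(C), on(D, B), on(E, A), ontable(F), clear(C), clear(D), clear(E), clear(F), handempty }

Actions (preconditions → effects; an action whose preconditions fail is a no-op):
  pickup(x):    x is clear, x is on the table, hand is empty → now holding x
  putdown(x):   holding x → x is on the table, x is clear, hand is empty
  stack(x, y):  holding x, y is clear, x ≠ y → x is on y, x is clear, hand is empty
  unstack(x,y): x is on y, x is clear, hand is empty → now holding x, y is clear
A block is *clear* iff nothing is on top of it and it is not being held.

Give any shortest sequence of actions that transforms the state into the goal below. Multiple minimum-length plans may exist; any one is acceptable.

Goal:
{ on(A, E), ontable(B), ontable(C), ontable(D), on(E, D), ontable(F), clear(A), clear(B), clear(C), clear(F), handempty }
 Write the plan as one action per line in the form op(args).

step 1 (unstack(D, B)): towers=[A/E; B; C; F] holding=D
step 2 (putdown(D)): towers=[A/E; B; C; D; F] holding=-
step 3 (unstack(E, A)): towers=[A; B; C; D; F] holding=E
step 4 (stack(E, D)): towers=[A; B; C; D/E; F] holding=-
step 5 (pickup(A)): towers=[B; C; D/E; F] holding=A
step 6 (stack(A, E)): towers=[B; C; D/E/A; F] holding=-
goal check: towers=[B; C; D/E/A; F] holding=- — reached (length 6, optimal by BFS)

unstack(D, B)
putdown(D)
unstack(E, A)
stack(E, D)
pickup(A)
stack(A, E)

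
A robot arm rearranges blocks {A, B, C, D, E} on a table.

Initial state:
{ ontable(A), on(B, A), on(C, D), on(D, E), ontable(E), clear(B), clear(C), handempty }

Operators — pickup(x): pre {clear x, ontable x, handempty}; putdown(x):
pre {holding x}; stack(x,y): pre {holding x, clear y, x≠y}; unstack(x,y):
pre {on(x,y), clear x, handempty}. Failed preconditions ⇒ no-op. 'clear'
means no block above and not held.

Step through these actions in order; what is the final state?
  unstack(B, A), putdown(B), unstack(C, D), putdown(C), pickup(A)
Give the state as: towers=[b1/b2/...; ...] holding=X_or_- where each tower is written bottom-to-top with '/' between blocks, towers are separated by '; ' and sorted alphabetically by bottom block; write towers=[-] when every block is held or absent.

step 1 (unstack(B, A)): towers=[A; E/D/C] holding=B
step 2 (putdown(B)): towers=[A; B; E/D/C] holding=-
step 3 (unstack(C, D)): towers=[A; B; E/D] holding=C
step 4 (putdown(C)): towers=[A; B; C; E/D] holding=-
step 5 (pickup(A)): towers=[B; C; E/D] holding=A

towers=[B; C; E/D] holding=A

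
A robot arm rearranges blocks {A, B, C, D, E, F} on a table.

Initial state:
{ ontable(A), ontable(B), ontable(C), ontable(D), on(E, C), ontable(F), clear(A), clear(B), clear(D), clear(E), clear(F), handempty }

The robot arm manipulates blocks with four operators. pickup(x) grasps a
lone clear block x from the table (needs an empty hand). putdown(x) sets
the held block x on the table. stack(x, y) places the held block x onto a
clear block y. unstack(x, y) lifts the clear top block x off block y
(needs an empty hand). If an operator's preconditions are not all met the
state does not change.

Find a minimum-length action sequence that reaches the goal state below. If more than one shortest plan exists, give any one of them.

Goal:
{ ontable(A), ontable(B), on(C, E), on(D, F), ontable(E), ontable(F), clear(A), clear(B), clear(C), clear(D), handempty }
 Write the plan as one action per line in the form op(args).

step 1 (pickup(D)): towers=[A; B; C/E; F] holding=D
step 2 (stack(D, F)): towers=[A; B; C/E; F/D] holding=-
step 3 (unstack(E, C)): towers=[A; B; C; F/D] holding=E
step 4 (putdown(E)): towers=[A; B; C; E; F/D] holding=-
step 5 (pickup(C)): towers=[A; B; E; F/D] holding=C
step 6 (stack(C, E)): towers=[A; B; E/C; F/D] holding=-
goal check: towers=[A; B; E/C; F/D] holding=- — reached (length 6, optimal by BFS)

pickup(D)
stack(D, F)
unstack(E, C)
putdown(E)
pickup(C)
stack(C, E)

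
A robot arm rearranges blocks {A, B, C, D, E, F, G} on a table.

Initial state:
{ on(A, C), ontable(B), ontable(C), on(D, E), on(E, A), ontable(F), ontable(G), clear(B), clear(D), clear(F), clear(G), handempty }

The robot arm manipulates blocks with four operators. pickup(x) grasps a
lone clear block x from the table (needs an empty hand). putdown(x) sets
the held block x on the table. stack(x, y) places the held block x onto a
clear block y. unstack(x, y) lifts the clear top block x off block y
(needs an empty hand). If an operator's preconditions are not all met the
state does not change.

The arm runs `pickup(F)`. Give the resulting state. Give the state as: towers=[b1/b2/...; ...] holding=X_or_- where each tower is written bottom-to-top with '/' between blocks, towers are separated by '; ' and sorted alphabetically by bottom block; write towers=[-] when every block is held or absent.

before: towers=[B; C/A/E/D; F; G] holding=-
pre[pickup(F)]: clear(F) ✓, ontable(F) ✓, handempty ✓
all met → apply pickup(F)
after:  towers=[B; C/A/E/D; G] holding=F

towers=[B; C/A/E/D; G] holding=F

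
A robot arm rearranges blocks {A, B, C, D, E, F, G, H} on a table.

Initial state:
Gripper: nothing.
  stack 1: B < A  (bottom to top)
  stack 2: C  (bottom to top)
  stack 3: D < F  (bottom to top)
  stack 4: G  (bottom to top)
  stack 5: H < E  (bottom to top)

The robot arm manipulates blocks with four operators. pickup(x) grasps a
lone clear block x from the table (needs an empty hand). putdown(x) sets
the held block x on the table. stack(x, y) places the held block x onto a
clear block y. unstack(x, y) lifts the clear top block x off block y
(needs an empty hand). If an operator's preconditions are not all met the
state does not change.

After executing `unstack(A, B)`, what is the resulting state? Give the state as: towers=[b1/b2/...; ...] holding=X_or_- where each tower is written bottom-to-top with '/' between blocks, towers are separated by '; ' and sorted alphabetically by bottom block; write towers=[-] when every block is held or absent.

before: towers=[B/A; C; D/F; G; H/E] holding=-
pre[unstack(A, B)]: on(A,B) ok, clear(A) ok, handempty ok
all met → apply unstack(A, B)
after:  towers=[B; C; D/F; G; H/E] holding=A

towers=[B; C; D/F; G; H/E] holding=A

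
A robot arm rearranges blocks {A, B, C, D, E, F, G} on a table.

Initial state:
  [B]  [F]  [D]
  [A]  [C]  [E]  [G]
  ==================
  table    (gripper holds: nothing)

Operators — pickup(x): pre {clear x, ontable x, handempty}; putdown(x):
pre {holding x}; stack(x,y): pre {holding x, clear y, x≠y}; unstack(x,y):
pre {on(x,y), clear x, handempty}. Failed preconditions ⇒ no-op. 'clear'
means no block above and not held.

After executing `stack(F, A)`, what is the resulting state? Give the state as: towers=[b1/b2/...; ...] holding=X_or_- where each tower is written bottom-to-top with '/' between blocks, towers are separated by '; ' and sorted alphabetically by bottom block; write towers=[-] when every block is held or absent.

towers=[A/B; C/F; E/D; G] holding=-

before: towers=[A/B; C/F; E/D; G] holding=-
pre[stack(F, A)]: holding(F) ✗, clear(A) ✗, F≠A ✓
holding(F), clear(A) unmet → stack(F, A) is a no-op
after:  towers=[A/B; C/F; E/D; G] holding=-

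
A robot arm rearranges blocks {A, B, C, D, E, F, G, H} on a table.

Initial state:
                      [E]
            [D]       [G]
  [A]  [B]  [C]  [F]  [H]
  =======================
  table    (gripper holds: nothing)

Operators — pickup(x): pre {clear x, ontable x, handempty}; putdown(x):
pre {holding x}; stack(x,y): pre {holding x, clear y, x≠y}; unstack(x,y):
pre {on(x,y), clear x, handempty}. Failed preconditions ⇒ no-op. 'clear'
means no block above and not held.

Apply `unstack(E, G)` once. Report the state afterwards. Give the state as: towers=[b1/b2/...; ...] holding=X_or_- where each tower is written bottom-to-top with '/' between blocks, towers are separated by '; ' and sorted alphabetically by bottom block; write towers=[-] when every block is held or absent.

towers=[A; B; C/D; F; H/G] holding=E

before: towers=[A; B; C/D; F; H/G/E] holding=-
pre[unstack(E, G)]: on(E,G) yes, clear(E) yes, handempty yes
all met → apply unstack(E, G)
after:  towers=[A; B; C/D; F; H/G] holding=E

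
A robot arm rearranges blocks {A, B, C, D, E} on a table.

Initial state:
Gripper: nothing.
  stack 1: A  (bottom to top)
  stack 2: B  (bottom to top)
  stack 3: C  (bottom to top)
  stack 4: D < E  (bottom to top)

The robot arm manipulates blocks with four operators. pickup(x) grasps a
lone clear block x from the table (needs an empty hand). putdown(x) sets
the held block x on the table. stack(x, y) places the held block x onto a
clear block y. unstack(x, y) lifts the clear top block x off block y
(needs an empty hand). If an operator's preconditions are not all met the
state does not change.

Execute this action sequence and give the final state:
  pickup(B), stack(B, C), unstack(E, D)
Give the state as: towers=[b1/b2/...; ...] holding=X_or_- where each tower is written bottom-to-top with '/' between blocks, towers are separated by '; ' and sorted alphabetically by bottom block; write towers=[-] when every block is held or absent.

towers=[A; C/B; D] holding=E

step 1 (pickup(B)): towers=[A; C; D/E] holding=B
step 2 (stack(B, C)): towers=[A; C/B; D/E] holding=-
step 3 (unstack(E, D)): towers=[A; C/B; D] holding=E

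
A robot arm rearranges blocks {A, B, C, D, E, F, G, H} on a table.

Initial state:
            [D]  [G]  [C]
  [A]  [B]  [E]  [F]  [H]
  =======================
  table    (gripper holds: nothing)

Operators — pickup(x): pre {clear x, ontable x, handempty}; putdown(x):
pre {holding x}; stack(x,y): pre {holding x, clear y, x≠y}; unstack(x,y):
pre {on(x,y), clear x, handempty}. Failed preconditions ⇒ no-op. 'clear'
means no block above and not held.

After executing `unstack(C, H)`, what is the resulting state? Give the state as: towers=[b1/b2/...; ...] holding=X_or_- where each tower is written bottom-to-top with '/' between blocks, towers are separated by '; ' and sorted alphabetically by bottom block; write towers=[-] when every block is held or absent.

towers=[A; B; E/D; F/G; H] holding=C

before: towers=[A; B; E/D; F/G; H/C] holding=-
pre[unstack(C, H)]: on(C,H) ✓, clear(C) ✓, handempty ✓
all met → apply unstack(C, H)
after:  towers=[A; B; E/D; F/G; H] holding=C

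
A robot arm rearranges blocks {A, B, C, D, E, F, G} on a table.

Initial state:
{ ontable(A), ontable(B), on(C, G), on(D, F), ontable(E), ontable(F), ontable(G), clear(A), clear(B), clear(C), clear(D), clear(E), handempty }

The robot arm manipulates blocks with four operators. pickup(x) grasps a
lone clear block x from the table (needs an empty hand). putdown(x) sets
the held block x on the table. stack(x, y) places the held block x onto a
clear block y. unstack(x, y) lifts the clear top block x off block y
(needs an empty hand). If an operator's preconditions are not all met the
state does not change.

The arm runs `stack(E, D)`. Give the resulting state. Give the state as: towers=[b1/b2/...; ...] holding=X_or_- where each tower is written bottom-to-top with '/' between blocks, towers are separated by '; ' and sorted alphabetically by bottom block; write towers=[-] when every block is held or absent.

before: towers=[A; B; E; F/D; G/C] holding=-
pre[stack(E, D)]: holding(E) fail, clear(D) ok, E≠D ok
holding(E) unmet → stack(E, D) is a no-op
after:  towers=[A; B; E; F/D; G/C] holding=-

towers=[A; B; E; F/D; G/C] holding=-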